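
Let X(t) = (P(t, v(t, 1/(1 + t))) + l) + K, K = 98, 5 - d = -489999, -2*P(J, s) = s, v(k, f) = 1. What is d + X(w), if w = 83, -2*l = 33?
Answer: 490085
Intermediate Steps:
P(J, s) = -s/2
d = 490004 (d = 5 - 1*(-489999) = 5 + 489999 = 490004)
l = -33/2 (l = -½*33 = -33/2 ≈ -16.500)
X(t) = 81 (X(t) = (-½*1 - 33/2) + 98 = (-½ - 33/2) + 98 = -17 + 98 = 81)
d + X(w) = 490004 + 81 = 490085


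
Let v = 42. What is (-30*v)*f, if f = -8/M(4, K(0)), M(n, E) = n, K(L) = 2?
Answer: 2520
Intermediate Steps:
f = -2 (f = -8/4 = -8*¼ = -2)
(-30*v)*f = -30*42*(-2) = -1260*(-2) = 2520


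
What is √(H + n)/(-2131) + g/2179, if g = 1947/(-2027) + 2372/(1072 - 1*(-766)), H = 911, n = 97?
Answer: 614729/4059069527 - 12*√7/2131 ≈ -0.014747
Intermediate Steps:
g = 614729/1862813 (g = 1947*(-1/2027) + 2372/(1072 + 766) = -1947/2027 + 2372/1838 = -1947/2027 + 2372*(1/1838) = -1947/2027 + 1186/919 = 614729/1862813 ≈ 0.33000)
√(H + n)/(-2131) + g/2179 = √(911 + 97)/(-2131) + (614729/1862813)/2179 = √1008*(-1/2131) + (614729/1862813)*(1/2179) = (12*√7)*(-1/2131) + 614729/4059069527 = -12*√7/2131 + 614729/4059069527 = 614729/4059069527 - 12*√7/2131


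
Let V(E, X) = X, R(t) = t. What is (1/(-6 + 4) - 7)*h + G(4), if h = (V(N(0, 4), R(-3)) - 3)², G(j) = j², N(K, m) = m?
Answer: -254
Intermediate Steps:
h = 36 (h = (-3 - 3)² = (-6)² = 36)
(1/(-6 + 4) - 7)*h + G(4) = (1/(-6 + 4) - 7)*36 + 4² = (1/(-2) - 7)*36 + 16 = (-½ - 7)*36 + 16 = -15/2*36 + 16 = -270 + 16 = -254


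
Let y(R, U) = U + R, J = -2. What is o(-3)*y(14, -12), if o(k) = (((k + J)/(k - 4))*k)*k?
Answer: 90/7 ≈ 12.857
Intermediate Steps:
y(R, U) = R + U
o(k) = k**2*(-2 + k)/(-4 + k) (o(k) = (((k - 2)/(k - 4))*k)*k = (((-2 + k)/(-4 + k))*k)*k = (k*(-2 + k)/(-4 + k))*k = k**2*(-2 + k)/(-4 + k))
o(-3)*y(14, -12) = ((-3)**2*(-2 - 3)/(-4 - 3))*(14 - 12) = (9*(-5)/(-7))*2 = (9*(-1/7)*(-5))*2 = (45/7)*2 = 90/7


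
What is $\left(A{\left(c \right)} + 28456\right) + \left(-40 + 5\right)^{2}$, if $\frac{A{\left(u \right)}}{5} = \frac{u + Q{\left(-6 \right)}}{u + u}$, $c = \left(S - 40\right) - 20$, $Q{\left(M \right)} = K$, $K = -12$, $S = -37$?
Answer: $\frac{5758659}{194} \approx 29684.0$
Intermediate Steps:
$Q{\left(M \right)} = -12$
$c = -97$ ($c = \left(-37 - 40\right) - 20 = -77 - 20 = -97$)
$A{\left(u \right)} = \frac{5 \left(-12 + u\right)}{2 u}$ ($A{\left(u \right)} = 5 \frac{u - 12}{u + u} = 5 \frac{-12 + u}{2 u} = \frac{5 \left(-12 + u\right)}{2 u}$)
$\left(A{\left(c \right)} + 28456\right) + \left(-40 + 5\right)^{2} = \left(\left(\frac{5}{2} - \frac{30}{-97}\right) + 28456\right) + \left(-40 + 5\right)^{2} = \left(\left(\frac{5}{2} - - \frac{30}{97}\right) + 28456\right) + \left(-35\right)^{2} = \left(\left(\frac{5}{2} + \frac{30}{97}\right) + 28456\right) + 1225 = \left(\frac{545}{194} + 28456\right) + 1225 = \frac{5521009}{194} + 1225 = \frac{5758659}{194}$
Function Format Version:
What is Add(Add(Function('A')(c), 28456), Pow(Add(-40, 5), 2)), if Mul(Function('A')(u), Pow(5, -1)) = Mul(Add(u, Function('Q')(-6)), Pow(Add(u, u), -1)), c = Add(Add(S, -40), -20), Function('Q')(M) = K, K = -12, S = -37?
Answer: Rational(5758659, 194) ≈ 29684.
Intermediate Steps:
Function('Q')(M) = -12
c = -97 (c = Add(Add(-37, -40), -20) = Add(-77, -20) = -97)
Function('A')(u) = Mul(Rational(5, 2), Pow(u, -1), Add(-12, u)) (Function('A')(u) = Mul(5, Mul(Add(u, -12), Pow(Add(u, u), -1))) = Mul(5, Mul(Add(-12, u), Pow(Mul(2, u), -1))) = Mul(5, Mul(Add(-12, u), Mul(Rational(1, 2), Pow(u, -1)))) = Mul(5, Mul(Rational(1, 2), Pow(u, -1), Add(-12, u))) = Mul(Rational(5, 2), Pow(u, -1), Add(-12, u)))
Add(Add(Function('A')(c), 28456), Pow(Add(-40, 5), 2)) = Add(Add(Add(Rational(5, 2), Mul(-30, Pow(-97, -1))), 28456), Pow(Add(-40, 5), 2)) = Add(Add(Add(Rational(5, 2), Mul(-30, Rational(-1, 97))), 28456), Pow(-35, 2)) = Add(Add(Add(Rational(5, 2), Rational(30, 97)), 28456), 1225) = Add(Add(Rational(545, 194), 28456), 1225) = Add(Rational(5521009, 194), 1225) = Rational(5758659, 194)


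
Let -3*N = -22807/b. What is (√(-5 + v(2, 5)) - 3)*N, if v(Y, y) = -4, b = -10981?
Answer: 22807/10981 - 22807*I/10981 ≈ 2.077 - 2.077*I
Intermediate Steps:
N = -22807/32943 (N = -(-22807)/(3*(-10981)) = -(-22807)*(-1)/(3*10981) = -⅓*22807/10981 = -22807/32943 ≈ -0.69232)
(√(-5 + v(2, 5)) - 3)*N = (√(-5 - 4) - 3)*(-22807/32943) = (√(-9) - 3)*(-22807/32943) = (3*I - 3)*(-22807/32943) = (-3 + 3*I)*(-22807/32943) = 22807/10981 - 22807*I/10981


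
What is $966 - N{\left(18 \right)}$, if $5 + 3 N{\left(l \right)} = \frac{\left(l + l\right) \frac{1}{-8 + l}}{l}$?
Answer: $\frac{4838}{5} \approx 967.6$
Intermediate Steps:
$N{\left(l \right)} = - \frac{5}{3} + \frac{2}{3 \left(-8 + l\right)}$ ($N{\left(l \right)} = - \frac{5}{3} + \frac{\frac{l + l}{-8 + l} \frac{1}{l}}{3} = - \frac{5}{3} + \frac{\frac{2 l}{-8 + l} \frac{1}{l}}{3} = - \frac{5}{3} + \frac{2 \frac{1}{-8 + l}}{3} = - \frac{5}{3} + \frac{2}{3 \left(-8 + l\right)}$)
$966 - N{\left(18 \right)} = 966 - \frac{42 - 90}{3 \left(-8 + 18\right)} = 966 - \frac{42 - 90}{3 \cdot 10} = 966 - \frac{1}{3} \cdot \frac{1}{10} \left(-48\right) = 966 - - \frac{8}{5} = 966 + \frac{8}{5} = \frac{4838}{5}$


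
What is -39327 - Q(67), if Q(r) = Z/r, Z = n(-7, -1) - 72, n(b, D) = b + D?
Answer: -2634829/67 ≈ -39326.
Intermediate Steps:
n(b, D) = D + b
Z = -80 (Z = (-1 - 7) - 72 = -8 - 72 = -80)
Q(r) = -80/r
-39327 - Q(67) = -39327 - (-80)/67 = -39327 - 1*(-80/67) = -39327 + 80/67 = -2634829/67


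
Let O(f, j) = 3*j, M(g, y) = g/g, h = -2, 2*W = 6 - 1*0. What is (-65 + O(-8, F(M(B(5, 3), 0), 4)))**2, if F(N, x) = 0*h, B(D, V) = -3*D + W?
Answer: 4225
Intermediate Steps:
W = 3 (W = (6 - 1*0)/2 = (6 + 0)/2 = (1/2)*6 = 3)
B(D, V) = 3 - 3*D (B(D, V) = -3*D + 3 = 3 - 3*D)
M(g, y) = 1
F(N, x) = 0 (F(N, x) = 0*(-2) = 0)
(-65 + O(-8, F(M(B(5, 3), 0), 4)))**2 = (-65 + 3*0)**2 = (-65 + 0)**2 = (-65)**2 = 4225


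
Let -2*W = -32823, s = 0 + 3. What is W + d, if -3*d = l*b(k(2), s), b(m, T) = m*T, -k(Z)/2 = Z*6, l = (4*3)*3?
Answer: 34551/2 ≈ 17276.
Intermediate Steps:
l = 36 (l = 12*3 = 36)
s = 3
k(Z) = -12*Z (k(Z) = -2*Z*6 = -12*Z)
W = 32823/2 (W = -½*(-32823) = 32823/2 ≈ 16412.)
b(m, T) = T*m
d = 864 (d = -12*3*(-12*2) = -12*3*(-24) = -12*(-72) = -⅓*(-2592) = 864)
W + d = 32823/2 + 864 = 34551/2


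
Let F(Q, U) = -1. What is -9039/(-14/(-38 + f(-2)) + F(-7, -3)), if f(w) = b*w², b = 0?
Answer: 57247/4 ≈ 14312.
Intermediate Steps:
f(w) = 0 (f(w) = 0*w² = 0)
-9039/(-14/(-38 + f(-2)) + F(-7, -3)) = -9039/(-14/(-38 + 0) - 1) = -9039/(-14/(-38) - 1) = -9039/(-1/38*(-14) - 1) = -9039/(7/19 - 1) = -9039/(-12/19) = -9039*(-19/12) = 57247/4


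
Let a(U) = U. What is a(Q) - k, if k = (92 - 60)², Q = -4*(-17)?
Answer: -956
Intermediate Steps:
Q = 68
k = 1024 (k = 32² = 1024)
a(Q) - k = 68 - 1*1024 = 68 - 1024 = -956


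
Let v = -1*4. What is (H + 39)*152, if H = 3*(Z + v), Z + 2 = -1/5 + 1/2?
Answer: 16644/5 ≈ 3328.8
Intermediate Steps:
v = -4
Z = -17/10 (Z = -2 + (-1/5 + 1/2) = -2 + (-1*⅕ + 1*(½)) = -2 + (-⅕ + ½) = -2 + 3/10 = -17/10 ≈ -1.7000)
H = -171/10 (H = 3*(-17/10 - 4) = 3*(-57/10) = -171/10 ≈ -17.100)
(H + 39)*152 = (-171/10 + 39)*152 = (219/10)*152 = 16644/5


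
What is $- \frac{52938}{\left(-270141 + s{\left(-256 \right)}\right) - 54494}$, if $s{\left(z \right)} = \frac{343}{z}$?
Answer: $\frac{4517376}{27702301} \approx 0.16307$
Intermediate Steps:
$- \frac{52938}{\left(-270141 + s{\left(-256 \right)}\right) - 54494} = - \frac{52938}{\left(-270141 + \frac{343}{-256}\right) - 54494} = - \frac{52938}{\left(-270141 + 343 \left(- \frac{1}{256}\right)\right) - 54494} = - \frac{52938}{\left(-270141 - \frac{343}{256}\right) - 54494} = - \frac{52938}{- \frac{69156439}{256} - 54494} = - \frac{52938}{- \frac{83106903}{256}} = \left(-52938\right) \left(- \frac{256}{83106903}\right) = \frac{4517376}{27702301}$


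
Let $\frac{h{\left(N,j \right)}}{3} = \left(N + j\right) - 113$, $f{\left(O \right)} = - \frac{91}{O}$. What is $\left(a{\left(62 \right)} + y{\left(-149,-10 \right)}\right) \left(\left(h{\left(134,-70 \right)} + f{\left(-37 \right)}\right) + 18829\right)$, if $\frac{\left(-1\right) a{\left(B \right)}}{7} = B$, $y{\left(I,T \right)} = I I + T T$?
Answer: $408573075$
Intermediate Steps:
$y{\left(I,T \right)} = I^{2} + T^{2}$
$h{\left(N,j \right)} = -339 + 3 N + 3 j$ ($h{\left(N,j \right)} = 3 \left(\left(N + j\right) - 113\right) = 3 \left(-113 + N + j\right) = -339 + 3 N + 3 j$)
$a{\left(B \right)} = - 7 B$
$\left(a{\left(62 \right)} + y{\left(-149,-10 \right)}\right) \left(\left(h{\left(134,-70 \right)} + f{\left(-37 \right)}\right) + 18829\right) = \left(\left(-7\right) 62 + \left(\left(-149\right)^{2} + \left(-10\right)^{2}\right)\right) \left(\left(\left(-339 + 3 \cdot 134 + 3 \left(-70\right)\right) - \frac{91}{-37}\right) + 18829\right) = \left(-434 + \left(22201 + 100\right)\right) \left(\left(\left(-339 + 402 - 210\right) - - \frac{91}{37}\right) + 18829\right) = \left(-434 + 22301\right) \left(\left(-147 + \frac{91}{37}\right) + 18829\right) = 21867 \left(- \frac{5348}{37} + 18829\right) = 21867 \cdot \frac{691325}{37} = 408573075$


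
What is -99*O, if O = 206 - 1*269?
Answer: 6237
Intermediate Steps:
O = -63 (O = 206 - 269 = -63)
-99*O = -99*(-63) = 6237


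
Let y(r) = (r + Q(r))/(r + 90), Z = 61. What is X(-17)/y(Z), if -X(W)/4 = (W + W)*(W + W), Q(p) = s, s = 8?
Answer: -698224/69 ≈ -10119.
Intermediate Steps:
Q(p) = 8
y(r) = (8 + r)/(90 + r) (y(r) = (r + 8)/(r + 90) = (8 + r)/(90 + r))
X(W) = -16*W**2 (X(W) = -4*(W + W)*(W + W) = -4*2*W*2*W = -16*W**2)
X(-17)/y(Z) = (-16*(-17)**2)/(((8 + 61)/(90 + 61))) = (-16*289)/((69/151)) = -4624/((1/151)*69) = -4624/69/151 = -4624*151/69 = -698224/69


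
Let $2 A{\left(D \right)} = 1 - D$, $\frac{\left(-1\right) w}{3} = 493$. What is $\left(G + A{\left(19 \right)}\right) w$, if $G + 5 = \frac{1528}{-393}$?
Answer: $\frac{3465790}{131} \approx 26456.0$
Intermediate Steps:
$w = -1479$ ($w = \left(-3\right) 493 = -1479$)
$G = - \frac{3493}{393}$ ($G = -5 + \frac{1528}{-393} = -5 + 1528 \left(- \frac{1}{393}\right) = -5 - \frac{1528}{393} = - \frac{3493}{393} \approx -8.888$)
$A{\left(D \right)} = \frac{1}{2} - \frac{D}{2}$ ($A{\left(D \right)} = \frac{1 - D}{2} = \frac{1}{2} - \frac{D}{2}$)
$\left(G + A{\left(19 \right)}\right) w = \left(- \frac{3493}{393} + \left(\frac{1}{2} - \frac{19}{2}\right)\right) \left(-1479\right) = \left(- \frac{3493}{393} - 9\right) \left(-1479\right) = \left(- \frac{7030}{393}\right) \left(-1479\right) = \frac{3465790}{131}$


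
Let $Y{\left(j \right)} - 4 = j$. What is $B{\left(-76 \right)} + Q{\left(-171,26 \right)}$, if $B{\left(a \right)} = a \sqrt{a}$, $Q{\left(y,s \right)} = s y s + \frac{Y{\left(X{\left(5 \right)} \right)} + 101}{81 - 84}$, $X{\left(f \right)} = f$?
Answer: $- \frac{346898}{3} - 152 i \sqrt{19} \approx -1.1563 \cdot 10^{5} - 662.55 i$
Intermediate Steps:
$Y{\left(j \right)} = 4 + j$
$Q{\left(y,s \right)} = - \frac{110}{3} + y s^{2}$ ($Q{\left(y,s \right)} = s y s + \frac{\left(4 + 5\right) + 101}{81 - 84} = y s^{2} + \frac{9 + 101}{-3} = y s^{2} + 110 \left(- \frac{1}{3}\right) = y s^{2} - \frac{110}{3} = - \frac{110}{3} + y s^{2}$)
$B{\left(a \right)} = a^{\frac{3}{2}}$
$B{\left(-76 \right)} + Q{\left(-171,26 \right)} = \left(-76\right)^{\frac{3}{2}} - \left(\frac{110}{3} + 171 \cdot 26^{2}\right) = - 152 i \sqrt{19} - \frac{346898}{3} = - \frac{346898}{3} - 152 i \sqrt{19}$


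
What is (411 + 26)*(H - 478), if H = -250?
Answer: -318136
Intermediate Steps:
(411 + 26)*(H - 478) = (411 + 26)*(-250 - 478) = 437*(-728) = -318136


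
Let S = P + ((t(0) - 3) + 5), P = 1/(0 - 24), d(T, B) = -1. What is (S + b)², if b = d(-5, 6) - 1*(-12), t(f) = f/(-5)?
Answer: 96721/576 ≈ 167.92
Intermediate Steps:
t(f) = -f/5 (t(f) = f*(-⅕) = -f/5)
P = -1/24 (P = 1/(-24) = -1/24 ≈ -0.041667)
b = 11 (b = -1 - 1*(-12) = -1 + 12 = 11)
S = 47/24 (S = -1/24 + ((-⅕*0 - 3) + 5) = -1/24 + ((0 - 3) + 5) = -1/24 + (-3 + 5) = -1/24 + 2 = 47/24 ≈ 1.9583)
(S + b)² = (47/24 + 11)² = (311/24)² = 96721/576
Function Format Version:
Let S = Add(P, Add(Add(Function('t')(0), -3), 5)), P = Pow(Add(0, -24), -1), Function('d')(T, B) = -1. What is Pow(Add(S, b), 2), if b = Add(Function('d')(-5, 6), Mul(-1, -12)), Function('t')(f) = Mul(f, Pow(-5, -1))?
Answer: Rational(96721, 576) ≈ 167.92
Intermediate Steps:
Function('t')(f) = Mul(Rational(-1, 5), f) (Function('t')(f) = Mul(f, Rational(-1, 5)) = Mul(Rational(-1, 5), f))
P = Rational(-1, 24) (P = Pow(-24, -1) = Rational(-1, 24) ≈ -0.041667)
b = 11 (b = Add(-1, Mul(-1, -12)) = Add(-1, 12) = 11)
S = Rational(47, 24) (S = Add(Rational(-1, 24), Add(Add(Mul(Rational(-1, 5), 0), -3), 5)) = Add(Rational(-1, 24), Add(Add(0, -3), 5)) = Add(Rational(-1, 24), Add(-3, 5)) = Add(Rational(-1, 24), 2) = Rational(47, 24) ≈ 1.9583)
Pow(Add(S, b), 2) = Pow(Add(Rational(47, 24), 11), 2) = Pow(Rational(311, 24), 2) = Rational(96721, 576)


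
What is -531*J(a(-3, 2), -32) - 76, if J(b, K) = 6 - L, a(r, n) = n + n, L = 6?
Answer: -76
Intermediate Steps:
a(r, n) = 2*n
J(b, K) = 0 (J(b, K) = 6 - 1*6 = 6 - 6 = 0)
-531*J(a(-3, 2), -32) - 76 = -531*0 - 76 = 0 - 76 = -76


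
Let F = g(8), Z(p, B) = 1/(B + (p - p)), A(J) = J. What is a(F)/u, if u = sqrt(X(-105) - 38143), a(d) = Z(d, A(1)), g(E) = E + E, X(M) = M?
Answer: -I*sqrt(9562)/19124 ≈ -0.0051132*I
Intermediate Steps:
Z(p, B) = 1/B (Z(p, B) = 1/(B + 0) = 1/B)
g(E) = 2*E
F = 16 (F = 2*8 = 16)
a(d) = 1 (a(d) = 1/1 = 1)
u = 2*I*sqrt(9562) (u = sqrt(-105 - 38143) = sqrt(-38248) = 2*I*sqrt(9562) ≈ 195.57*I)
a(F)/u = 1/(2*I*sqrt(9562)) = 1*(-I*sqrt(9562)/19124) = -I*sqrt(9562)/19124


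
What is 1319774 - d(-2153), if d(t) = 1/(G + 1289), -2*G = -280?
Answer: 1885957045/1429 ≈ 1.3198e+6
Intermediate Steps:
G = 140 (G = -½*(-280) = 140)
d(t) = 1/1429 (d(t) = 1/(140 + 1289) = 1/1429)
1319774 - d(-2153) = 1319774 - 1*1/1429 = 1319774 - 1/1429 = 1885957045/1429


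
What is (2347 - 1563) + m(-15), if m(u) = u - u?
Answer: 784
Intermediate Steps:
m(u) = 0
(2347 - 1563) + m(-15) = (2347 - 1563) + 0 = 784 + 0 = 784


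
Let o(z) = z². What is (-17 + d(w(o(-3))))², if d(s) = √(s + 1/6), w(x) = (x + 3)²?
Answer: (102 - √5190)²/36 ≈ 24.931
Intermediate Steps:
w(x) = (3 + x)²
d(s) = √(⅙ + s) (d(s) = √(s + ⅙) = √(⅙ + s))
(-17 + d(w(o(-3))))² = (-17 + √(6 + 36*(3 + (-3)²)²)/6)² = (-17 + √(6 + 36*(3 + 9)²)/6)² = (-17 + √(6 + 36*12²)/6)² = (-17 + √(6 + 36*144)/6)² = (-17 + √(6 + 5184)/6)² = (-17 + √5190/6)²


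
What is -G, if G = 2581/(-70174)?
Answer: 2581/70174 ≈ 0.036780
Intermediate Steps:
G = -2581/70174 (G = 2581*(-1/70174) = -2581/70174 ≈ -0.036780)
-G = -1*(-2581/70174) = 2581/70174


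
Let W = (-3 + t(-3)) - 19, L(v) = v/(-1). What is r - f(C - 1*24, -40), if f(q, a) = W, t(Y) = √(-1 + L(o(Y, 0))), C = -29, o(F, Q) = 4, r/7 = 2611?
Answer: 18299 - I*√5 ≈ 18299.0 - 2.2361*I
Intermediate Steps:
r = 18277 (r = 7*2611 = 18277)
L(v) = -v (L(v) = v*(-1) = -v)
t(Y) = I*√5 (t(Y) = √(-1 - 1*4) = √(-1 - 4) = √(-5) = I*√5)
W = -22 + I*√5 (W = (-3 + I*√5) - 19 = -22 + I*√5 ≈ -22.0 + 2.2361*I)
f(q, a) = -22 + I*√5
r - f(C - 1*24, -40) = 18277 - (-22 + I*√5) = 18277 + (22 - I*√5) = 18299 - I*√5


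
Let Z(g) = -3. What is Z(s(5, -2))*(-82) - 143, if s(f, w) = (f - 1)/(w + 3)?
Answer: 103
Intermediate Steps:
s(f, w) = (-1 + f)/(3 + w)
Z(s(5, -2))*(-82) - 143 = -3*(-82) - 143 = 246 - 143 = 103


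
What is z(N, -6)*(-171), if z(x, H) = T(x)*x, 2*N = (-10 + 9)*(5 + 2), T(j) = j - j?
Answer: 0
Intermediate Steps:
T(j) = 0
N = -7/2 (N = ((-10 + 9)*(5 + 2))/2 = (-1*7)/2 = (½)*(-7) = -7/2 ≈ -3.5000)
z(x, H) = 0 (z(x, H) = 0*x = 0)
z(N, -6)*(-171) = 0*(-171) = 0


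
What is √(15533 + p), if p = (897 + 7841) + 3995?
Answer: √28266 ≈ 168.13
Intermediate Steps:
p = 12733 (p = 8738 + 3995 = 12733)
√(15533 + p) = √(15533 + 12733) = √28266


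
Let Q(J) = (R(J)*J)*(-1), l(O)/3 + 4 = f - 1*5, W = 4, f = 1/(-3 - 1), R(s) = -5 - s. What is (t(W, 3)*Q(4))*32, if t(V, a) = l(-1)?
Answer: -31968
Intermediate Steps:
f = -1/4 (f = 1/(-4) = -1/4 ≈ -0.25000)
l(O) = -111/4 (l(O) = -12 + 3*(-1/4 - 1*5) = -12 + 3*(-1/4 - 5) = -12 + 3*(-21/4) = -12 - 63/4 = -111/4)
t(V, a) = -111/4
Q(J) = -J*(-5 - J) (Q(J) = ((-5 - J)*J)*(-1) = (J*(-5 - J))*(-1) = -J*(-5 - J))
(t(W, 3)*Q(4))*32 = -111*(5 + 4)*32 = -111*9*32 = -111/4*36*32 = -999*32 = -31968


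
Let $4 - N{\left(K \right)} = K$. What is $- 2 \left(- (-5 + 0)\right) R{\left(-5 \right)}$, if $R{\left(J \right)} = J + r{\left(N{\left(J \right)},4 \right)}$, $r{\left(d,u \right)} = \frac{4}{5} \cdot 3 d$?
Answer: $-166$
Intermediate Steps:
$N{\left(K \right)} = 4 - K$
$r{\left(d,u \right)} = \frac{12 d}{5}$ ($r{\left(d,u \right)} = 4 \cdot \frac{1}{5} \cdot 3 d = \frac{4}{5} \cdot 3 d = \frac{12 d}{5}$)
$R{\left(J \right)} = \frac{48}{5} - \frac{7 J}{5}$ ($R{\left(J \right)} = J + \frac{12 \left(4 - J\right)}{5} = J - \left(- \frac{48}{5} + \frac{12 J}{5}\right) = \frac{48}{5} - \frac{7 J}{5}$)
$- 2 \left(- (-5 + 0)\right) R{\left(-5 \right)} = - 2 \left(- (-5 + 0)\right) \left(\frac{48}{5} - -7\right) = - 2 \left(\left(-1\right) \left(-5\right)\right) \left(\frac{48}{5} + 7\right) = \left(-2\right) 5 \cdot \frac{83}{5} = \left(-10\right) \frac{83}{5} = -166$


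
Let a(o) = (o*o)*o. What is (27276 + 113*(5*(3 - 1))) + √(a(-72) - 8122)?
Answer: 28406 + I*√381370 ≈ 28406.0 + 617.55*I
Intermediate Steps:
a(o) = o³ (a(o) = o²*o = o³)
(27276 + 113*(5*(3 - 1))) + √(a(-72) - 8122) = (27276 + 113*(5*(3 - 1))) + √((-72)³ - 8122) = (27276 + 113*(5*2)) + √(-373248 - 8122) = (27276 + 113*10) + √(-381370) = (27276 + 1130) + I*√381370 = 28406 + I*√381370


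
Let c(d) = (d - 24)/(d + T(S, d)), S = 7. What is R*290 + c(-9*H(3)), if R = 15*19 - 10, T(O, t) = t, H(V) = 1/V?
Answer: 159509/2 ≈ 79755.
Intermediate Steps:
R = 275 (R = 285 - 10 = 275)
c(d) = (-24 + d)/(2*d) (c(d) = (d - 24)/(d + d) = (-24 + d)/((2*d)) = (-24 + d)*(1/(2*d)) = (-24 + d)/(2*d))
R*290 + c(-9*H(3)) = 275*290 + (-24 - 9/3)/(2*((-9/3))) = 79750 + (-24 - 9*1/3)/(2*((-9*1/3))) = 79750 + (1/2)*(-24 - 3)/(-3) = 79750 + (1/2)*(-1/3)*(-27) = 79750 + 9/2 = 159509/2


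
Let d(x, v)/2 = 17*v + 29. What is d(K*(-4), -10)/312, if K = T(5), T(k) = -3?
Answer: -47/52 ≈ -0.90385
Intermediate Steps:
K = -3
d(x, v) = 58 + 34*v (d(x, v) = 2*(17*v + 29) = 2*(29 + 17*v) = 58 + 34*v)
d(K*(-4), -10)/312 = (58 + 34*(-10))/312 = (58 - 340)*(1/312) = -282*1/312 = -47/52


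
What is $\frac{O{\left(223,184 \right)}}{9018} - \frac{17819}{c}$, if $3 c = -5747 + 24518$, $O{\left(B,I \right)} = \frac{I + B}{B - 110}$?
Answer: $- \frac{18155620247}{6376095738} \approx -2.8475$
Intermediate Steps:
$O{\left(B,I \right)} = \frac{B + I}{-110 + B}$
$c = 6257$ ($c = \frac{-5747 + 24518}{3} = \frac{1}{3} \cdot 18771 = 6257$)
$\frac{O{\left(223,184 \right)}}{9018} - \frac{17819}{c} = \frac{\frac{1}{-110 + 223} \left(223 + 184\right)}{9018} - \frac{17819}{6257} = \frac{1}{113} \cdot 407 \cdot \frac{1}{9018} - \frac{17819}{6257} = \frac{407}{113} \cdot \frac{1}{9018} - \frac{17819}{6257} = \frac{407}{1019034} - \frac{17819}{6257} = - \frac{18155620247}{6376095738}$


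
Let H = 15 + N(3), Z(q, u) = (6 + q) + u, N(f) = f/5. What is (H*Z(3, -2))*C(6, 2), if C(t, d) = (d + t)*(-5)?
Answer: -4368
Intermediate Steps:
N(f) = f/5 (N(f) = f*(1/5) = f/5)
C(t, d) = -5*d - 5*t
Z(q, u) = 6 + q + u
H = 78/5 (H = 15 + (1/5)*3 = 15 + 3/5 = 78/5 ≈ 15.600)
(H*Z(3, -2))*C(6, 2) = (78*(6 + 3 - 2)/5)*(-5*2 - 5*6) = ((78/5)*7)*(-10 - 30) = (546/5)*(-40) = -4368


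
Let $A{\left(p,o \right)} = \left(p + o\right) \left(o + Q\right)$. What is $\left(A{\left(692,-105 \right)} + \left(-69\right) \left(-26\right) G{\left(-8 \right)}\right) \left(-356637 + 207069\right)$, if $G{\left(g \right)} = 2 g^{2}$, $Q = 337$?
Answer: $-54714367488$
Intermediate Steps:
$A{\left(p,o \right)} = \left(337 + o\right) \left(o + p\right)$ ($A{\left(p,o \right)} = \left(p + o\right) \left(o + 337\right) = \left(o + p\right) \left(337 + o\right) = \left(337 + o\right) \left(o + p\right)$)
$\left(A{\left(692,-105 \right)} + \left(-69\right) \left(-26\right) G{\left(-8 \right)}\right) \left(-356637 + 207069\right) = \left(\left(\left(-105\right)^{2} + 337 \left(-105\right) + 337 \cdot 692 - 72660\right) + \left(-69\right) \left(-26\right) 2 \left(-8\right)^{2}\right) \left(-356637 + 207069\right) = \left(\left(11025 - 35385 + 233204 - 72660\right) + 1794 \cdot 2 \cdot 64\right) \left(-149568\right) = \left(136184 + 1794 \cdot 128\right) \left(-149568\right) = \left(136184 + 229632\right) \left(-149568\right) = 365816 \left(-149568\right) = -54714367488$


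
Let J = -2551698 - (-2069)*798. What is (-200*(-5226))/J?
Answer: -87100/75053 ≈ -1.1605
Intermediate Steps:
J = -900636 (J = -2551698 - 1*(-1651062) = -2551698 + 1651062 = -900636)
(-200*(-5226))/J = -200*(-5226)/(-900636) = 1045200*(-1/900636) = -87100/75053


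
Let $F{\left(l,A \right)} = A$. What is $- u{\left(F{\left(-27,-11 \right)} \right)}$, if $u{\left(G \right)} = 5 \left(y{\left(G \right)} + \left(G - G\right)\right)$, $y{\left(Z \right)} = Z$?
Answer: $55$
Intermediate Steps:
$u{\left(G \right)} = 5 G$ ($u{\left(G \right)} = 5 \left(G + \left(G - G\right)\right) = 5 \left(G + 0\right) = 5 G$)
$- u{\left(F{\left(-27,-11 \right)} \right)} = - 5 \left(-11\right) = \left(-1\right) \left(-55\right) = 55$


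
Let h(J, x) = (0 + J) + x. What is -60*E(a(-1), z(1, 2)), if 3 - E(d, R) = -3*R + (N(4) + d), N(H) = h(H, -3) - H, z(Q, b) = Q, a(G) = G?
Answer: -600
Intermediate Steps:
h(J, x) = J + x
N(H) = -3 (N(H) = (H - 3) - H = (-3 + H) - H = -3)
E(d, R) = 6 - d + 3*R (E(d, R) = 3 - (-3*R + (-3 + d)) = 3 - (-3 + d - 3*R) = 3 + (3 - d + 3*R) = 6 - d + 3*R)
-60*E(a(-1), z(1, 2)) = -60*(6 - 1*(-1) + 3*1) = -60*(6 + 1 + 3) = -60*10 = -600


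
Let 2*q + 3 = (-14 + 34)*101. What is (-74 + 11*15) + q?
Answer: 2199/2 ≈ 1099.5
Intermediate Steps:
q = 2017/2 (q = -3/2 + ((-14 + 34)*101)/2 = -3/2 + (20*101)/2 = -3/2 + (½)*2020 = -3/2 + 1010 = 2017/2 ≈ 1008.5)
(-74 + 11*15) + q = (-74 + 11*15) + 2017/2 = (-74 + 165) + 2017/2 = 91 + 2017/2 = 2199/2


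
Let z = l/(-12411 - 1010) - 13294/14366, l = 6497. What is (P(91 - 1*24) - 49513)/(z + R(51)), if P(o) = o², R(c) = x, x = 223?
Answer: -4340450608032/21362001251 ≈ -203.19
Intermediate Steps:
R(c) = 223
z = -135877338/96403043 (z = 6497/(-12411 - 1010) - 13294/14366 = 6497/(-13421) - 13294*1/14366 = 6497*(-1/13421) - 6647/7183 = -6497/13421 - 6647/7183 = -135877338/96403043 ≈ -1.4095)
(P(91 - 1*24) - 49513)/(z + R(51)) = ((91 - 1*24)² - 49513)/(-135877338/96403043 + 223) = ((91 - 24)² - 49513)/(21362001251/96403043) = (67² - 49513)*(96403043/21362001251) = (4489 - 49513)*(96403043/21362001251) = -45024*96403043/21362001251 = -4340450608032/21362001251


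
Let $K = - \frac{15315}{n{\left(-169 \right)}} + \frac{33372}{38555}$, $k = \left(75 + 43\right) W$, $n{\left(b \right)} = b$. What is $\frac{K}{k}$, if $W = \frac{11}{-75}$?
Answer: $- \frac{8941645395}{1691500382} \approx -5.2862$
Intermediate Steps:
$W = - \frac{11}{75}$ ($W = 11 \left(- \frac{1}{75}\right) = - \frac{11}{75} \approx -0.14667$)
$k = - \frac{1298}{75}$ ($k = \left(75 + 43\right) \left(- \frac{11}{75}\right) = 118 \left(- \frac{11}{75}\right) = - \frac{1298}{75} \approx -17.307$)
$K = \frac{596109693}{6515795}$ ($K = - \frac{15315}{-169} + \frac{33372}{38555} = \left(-15315\right) \left(- \frac{1}{169}\right) + 33372 \cdot \frac{1}{38555} = \frac{15315}{169} + \frac{33372}{38555} = \frac{596109693}{6515795} \approx 91.487$)
$\frac{K}{k} = \frac{596109693}{6515795 \left(- \frac{1298}{75}\right)} = \frac{596109693}{6515795} \left(- \frac{75}{1298}\right) = - \frac{8941645395}{1691500382}$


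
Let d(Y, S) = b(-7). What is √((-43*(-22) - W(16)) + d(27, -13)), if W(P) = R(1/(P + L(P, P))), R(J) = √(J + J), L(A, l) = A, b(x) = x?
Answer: √3755/2 ≈ 30.639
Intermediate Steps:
d(Y, S) = -7
R(J) = √2*√J (R(J) = √(2*J) = √2*√J)
W(P) = √(1/P) (W(P) = √2*√(1/(P + P)) = √2*√(1/(2*P)) = √2*(√2*√(1/P)/2) = √(1/P))
√((-43*(-22) - W(16)) + d(27, -13)) = √((-43*(-22) - √(1/16)) - 7) = √((946 - √(1/16)) - 7) = √((946 - 1*¼) - 7) = √((946 - ¼) - 7) = √(3783/4 - 7) = √(3755/4) = √3755/2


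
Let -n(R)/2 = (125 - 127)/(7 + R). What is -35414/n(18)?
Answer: -442675/2 ≈ -2.2134e+5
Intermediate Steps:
n(R) = 4/(7 + R) (n(R) = -2*(125 - 127)/(7 + R) = -(-4)/(7 + R) = 4/(7 + R))
-35414/n(18) = -35414/(4/(7 + 18)) = -35414/(4/25) = -35414/(4*(1/25)) = -35414/4/25 = -35414*25/4 = -442675/2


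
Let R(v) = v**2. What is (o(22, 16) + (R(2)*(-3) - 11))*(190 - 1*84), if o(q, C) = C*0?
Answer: -2438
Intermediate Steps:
o(q, C) = 0
(o(22, 16) + (R(2)*(-3) - 11))*(190 - 1*84) = (0 + (2**2*(-3) - 11))*(190 - 1*84) = (0 + (4*(-3) - 11))*(190 - 84) = (0 + (-12 - 11))*106 = (0 - 23)*106 = -23*106 = -2438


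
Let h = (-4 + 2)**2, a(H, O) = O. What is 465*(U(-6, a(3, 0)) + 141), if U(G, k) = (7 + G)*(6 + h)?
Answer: 70215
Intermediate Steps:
h = 4 (h = (-2)**2 = 4)
U(G, k) = 70 + 10*G (U(G, k) = (7 + G)*(6 + 4) = (7 + G)*10 = 70 + 10*G)
465*(U(-6, a(3, 0)) + 141) = 465*((70 + 10*(-6)) + 141) = 465*((70 - 60) + 141) = 465*(10 + 141) = 465*151 = 70215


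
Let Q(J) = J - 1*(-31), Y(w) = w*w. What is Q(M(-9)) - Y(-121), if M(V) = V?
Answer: -14619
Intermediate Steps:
Y(w) = w²
Q(J) = 31 + J (Q(J) = J + 31 = 31 + J)
Q(M(-9)) - Y(-121) = (31 - 9) - 1*(-121)² = 22 - 1*14641 = 22 - 14641 = -14619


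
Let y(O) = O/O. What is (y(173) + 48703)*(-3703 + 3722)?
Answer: 925376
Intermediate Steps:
y(O) = 1
(y(173) + 48703)*(-3703 + 3722) = (1 + 48703)*(-3703 + 3722) = 48704*19 = 925376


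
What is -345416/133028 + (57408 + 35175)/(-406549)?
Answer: -38186165177/13520600093 ≈ -2.8243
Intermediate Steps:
-345416/133028 + (57408 + 35175)/(-406549) = -345416*1/133028 + 92583*(-1/406549) = -86354/33257 - 92583/406549 = -38186165177/13520600093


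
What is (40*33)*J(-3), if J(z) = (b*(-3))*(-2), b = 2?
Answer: 15840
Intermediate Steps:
J(z) = 12 (J(z) = (2*(-3))*(-2) = -6*(-2) = 12)
(40*33)*J(-3) = (40*33)*12 = 1320*12 = 15840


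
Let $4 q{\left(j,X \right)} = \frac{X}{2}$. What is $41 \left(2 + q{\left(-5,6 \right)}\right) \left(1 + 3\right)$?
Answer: $451$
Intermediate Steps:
$q{\left(j,X \right)} = \frac{X}{8}$ ($q{\left(j,X \right)} = \frac{X \frac{1}{2}}{4} = \frac{\frac{1}{2} X}{4} = \frac{X}{8}$)
$41 \left(2 + q{\left(-5,6 \right)}\right) \left(1 + 3\right) = 41 \left(2 + \frac{1}{8} \cdot 6\right) \left(1 + 3\right) = 41 \left(2 + \frac{3}{4}\right) 4 = 41 \cdot \frac{11}{4} \cdot 4 = 41 \cdot 11 = 451$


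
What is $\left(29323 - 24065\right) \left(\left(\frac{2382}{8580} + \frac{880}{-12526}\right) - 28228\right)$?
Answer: $- \frac{60421745662851}{407095} \approx -1.4842 \cdot 10^{8}$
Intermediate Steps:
$\left(29323 - 24065\right) \left(\left(\frac{2382}{8580} + \frac{880}{-12526}\right) - 28228\right) = 5258 \left(\left(2382 \cdot \frac{1}{8580} + 880 \left(- \frac{1}{12526}\right)\right) - 28228\right) = 5258 \left(\left(\frac{397}{1430} - \frac{440}{6263}\right) - 28228\right) = 5258 \left(\frac{1857211}{8956090} - 28228\right) = 5258 \left(- \frac{252810651309}{8956090}\right) = - \frac{60421745662851}{407095}$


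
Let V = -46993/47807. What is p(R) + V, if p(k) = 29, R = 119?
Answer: 1339410/47807 ≈ 28.017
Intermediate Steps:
V = -46993/47807 (V = -46993*1/47807 = -46993/47807 ≈ -0.98297)
p(R) + V = 29 - 46993/47807 = 1339410/47807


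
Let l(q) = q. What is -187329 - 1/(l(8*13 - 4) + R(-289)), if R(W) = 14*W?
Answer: -739200233/3946 ≈ -1.8733e+5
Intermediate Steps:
-187329 - 1/(l(8*13 - 4) + R(-289)) = -187329 - 1/((8*13 - 4) + 14*(-289)) = -187329 - 1/((104 - 4) - 4046) = -187329 - 1/(100 - 4046) = -187329 - 1/(-3946) = -187329 - 1*(-1/3946) = -187329 + 1/3946 = -739200233/3946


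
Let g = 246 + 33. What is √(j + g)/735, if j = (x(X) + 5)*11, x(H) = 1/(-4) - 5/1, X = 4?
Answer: √1105/1470 ≈ 0.022613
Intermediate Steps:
g = 279
x(H) = -21/4 (x(H) = 1*(-¼) - 5*1 = -¼ - 5 = -21/4)
j = -11/4 (j = (-21/4 + 5)*11 = -¼*11 = -11/4 ≈ -2.7500)
√(j + g)/735 = √(-11/4 + 279)/735 = √(1105/4)*(1/735) = (√1105/2)*(1/735) = √1105/1470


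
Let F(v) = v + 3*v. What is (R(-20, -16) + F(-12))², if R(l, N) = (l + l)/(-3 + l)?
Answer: 1132096/529 ≈ 2140.1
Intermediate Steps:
F(v) = 4*v
R(l, N) = 2*l/(-3 + l) (R(l, N) = (2*l)/(-3 + l) = 2*l/(-3 + l))
(R(-20, -16) + F(-12))² = (2*(-20)/(-3 - 20) + 4*(-12))² = (2*(-20)/(-23) - 48)² = (2*(-20)*(-1/23) - 48)² = (40/23 - 48)² = (-1064/23)² = 1132096/529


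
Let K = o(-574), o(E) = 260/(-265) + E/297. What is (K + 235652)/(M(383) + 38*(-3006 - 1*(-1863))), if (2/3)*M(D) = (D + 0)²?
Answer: 7418704532/5559705459 ≈ 1.3344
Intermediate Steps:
o(E) = -52/53 + E/297 (o(E) = 260*(-1/265) + E*(1/297) = -52/53 + E/297)
K = -45866/15741 (K = -52/53 + (1/297)*(-574) = -52/53 - 574/297 = -45866/15741 ≈ -2.9138)
M(D) = 3*D²/2 (M(D) = 3*(D + 0)²/2 = 3*D²/2)
(K + 235652)/(M(383) + 38*(-3006 - 1*(-1863))) = (-45866/15741 + 235652)/((3/2)*383² + 38*(-3006 - 1*(-1863))) = 3709352266/(15741*((3/2)*146689 + 38*(-3006 + 1863))) = 3709352266/(15741*(440067/2 + 38*(-1143))) = 3709352266/(15741*(440067/2 - 43434)) = 3709352266/(15741*(353199/2)) = (3709352266/15741)*(2/353199) = 7418704532/5559705459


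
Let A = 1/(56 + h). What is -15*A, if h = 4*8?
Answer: -15/88 ≈ -0.17045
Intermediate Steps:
h = 32
A = 1/88 (A = 1/(56 + 32) = 1/88 ≈ 0.011364)
-15*A = -15*1/88 = -15/88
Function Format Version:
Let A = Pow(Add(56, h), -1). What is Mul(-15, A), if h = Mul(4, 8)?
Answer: Rational(-15, 88) ≈ -0.17045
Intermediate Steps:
h = 32
A = Rational(1, 88) (A = Pow(Add(56, 32), -1) = Pow(88, -1) = Rational(1, 88) ≈ 0.011364)
Mul(-15, A) = Mul(-15, Rational(1, 88)) = Rational(-15, 88)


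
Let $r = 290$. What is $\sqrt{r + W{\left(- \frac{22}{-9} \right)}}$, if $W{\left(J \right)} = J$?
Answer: $\frac{2 \sqrt{658}}{3} \approx 17.101$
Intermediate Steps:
$\sqrt{r + W{\left(- \frac{22}{-9} \right)}} = \sqrt{290 - \frac{22}{-9}} = \sqrt{290 - - \frac{22}{9}} = \sqrt{290 + \frac{22}{9}} = \sqrt{\frac{2632}{9}} = \frac{2 \sqrt{658}}{3}$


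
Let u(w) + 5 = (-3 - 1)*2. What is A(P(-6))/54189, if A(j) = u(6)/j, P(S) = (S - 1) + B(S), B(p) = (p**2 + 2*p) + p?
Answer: -13/596079 ≈ -2.1809e-5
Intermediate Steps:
u(w) = -13 (u(w) = -5 + (-3 - 1)*2 = -5 - 4*2 = -5 - 8 = -13)
B(p) = p**2 + 3*p
P(S) = -1 + S + S*(3 + S) (P(S) = (S - 1) + S*(3 + S) = (-1 + S) + S*(3 + S) = -1 + S + S*(3 + S))
A(j) = -13/j
A(P(-6))/54189 = -13/(-1 - 6 - 6*(3 - 6))/54189 = -13/(-1 - 6 - 6*(-3))*(1/54189) = -13/(-1 - 6 + 18)*(1/54189) = -13/11*(1/54189) = -13*1/11*(1/54189) = -13/11*1/54189 = -13/596079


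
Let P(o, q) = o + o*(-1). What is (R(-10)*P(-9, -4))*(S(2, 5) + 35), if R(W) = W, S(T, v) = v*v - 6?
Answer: 0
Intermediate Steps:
S(T, v) = -6 + v² (S(T, v) = v² - 6 = -6 + v²)
P(o, q) = 0 (P(o, q) = o - o = 0)
(R(-10)*P(-9, -4))*(S(2, 5) + 35) = (-10*0)*((-6 + 5²) + 35) = 0*((-6 + 25) + 35) = 0*(19 + 35) = 0*54 = 0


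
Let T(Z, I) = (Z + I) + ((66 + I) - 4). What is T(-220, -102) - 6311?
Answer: -6673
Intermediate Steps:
T(Z, I) = 62 + Z + 2*I (T(Z, I) = (I + Z) + (62 + I) = 62 + Z + 2*I)
T(-220, -102) - 6311 = (62 - 220 + 2*(-102)) - 6311 = (62 - 220 - 204) - 6311 = -362 - 6311 = -6673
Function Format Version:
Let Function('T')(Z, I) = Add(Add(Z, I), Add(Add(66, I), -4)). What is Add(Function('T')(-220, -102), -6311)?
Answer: -6673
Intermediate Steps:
Function('T')(Z, I) = Add(62, Z, Mul(2, I)) (Function('T')(Z, I) = Add(Add(I, Z), Add(62, I)) = Add(62, Z, Mul(2, I)))
Add(Function('T')(-220, -102), -6311) = Add(Add(62, -220, Mul(2, -102)), -6311) = Add(Add(62, -220, -204), -6311) = Add(-362, -6311) = -6673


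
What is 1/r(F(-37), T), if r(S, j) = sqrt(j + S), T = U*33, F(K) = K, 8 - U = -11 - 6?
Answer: sqrt(197)/394 ≈ 0.035624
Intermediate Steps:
U = 25 (U = 8 - (-11 - 6) = 8 - 1*(-17) = 8 + 17 = 25)
T = 825 (T = 25*33 = 825)
r(S, j) = sqrt(S + j)
1/r(F(-37), T) = 1/(sqrt(-37 + 825)) = 1/(sqrt(788)) = 1/(2*sqrt(197)) = sqrt(197)/394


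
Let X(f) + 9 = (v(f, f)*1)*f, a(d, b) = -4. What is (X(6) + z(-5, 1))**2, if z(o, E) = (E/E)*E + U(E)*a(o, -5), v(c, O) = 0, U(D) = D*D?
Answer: 144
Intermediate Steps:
U(D) = D**2
z(o, E) = E - 4*E**2 (z(o, E) = (E/E)*E + E**2*(-4) = 1*E - 4*E**2 = E - 4*E**2)
X(f) = -9 (X(f) = -9 + (0*1)*f = -9 + 0*f = -9 + 0 = -9)
(X(6) + z(-5, 1))**2 = (-9 + 1*(1 - 4*1))**2 = (-9 + 1*(1 - 4))**2 = (-9 + 1*(-3))**2 = (-9 - 3)**2 = (-12)**2 = 144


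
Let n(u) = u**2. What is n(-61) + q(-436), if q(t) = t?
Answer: 3285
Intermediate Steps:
n(-61) + q(-436) = (-61)**2 - 436 = 3721 - 436 = 3285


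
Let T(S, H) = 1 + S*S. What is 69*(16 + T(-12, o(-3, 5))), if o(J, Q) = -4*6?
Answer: 11109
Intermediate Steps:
o(J, Q) = -24
T(S, H) = 1 + S²
69*(16 + T(-12, o(-3, 5))) = 69*(16 + (1 + (-12)²)) = 69*(16 + (1 + 144)) = 69*(16 + 145) = 69*161 = 11109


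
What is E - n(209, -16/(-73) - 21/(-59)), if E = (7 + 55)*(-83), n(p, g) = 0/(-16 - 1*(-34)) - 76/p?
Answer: -56602/11 ≈ -5145.6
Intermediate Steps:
n(p, g) = -76/p (n(p, g) = 0/(-16 + 34) - 76/p = 0/18 - 76/p = 0*(1/18) - 76/p = 0 - 76/p = -76/p)
E = -5146 (E = 62*(-83) = -5146)
E - n(209, -16/(-73) - 21/(-59)) = -5146 - (-76)/209 = -5146 - 1*(-4/11) = -5146 + 4/11 = -56602/11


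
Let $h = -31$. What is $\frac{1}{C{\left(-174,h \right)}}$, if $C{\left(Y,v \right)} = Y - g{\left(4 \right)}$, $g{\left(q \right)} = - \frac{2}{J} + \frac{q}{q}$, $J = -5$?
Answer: $- \frac{5}{877} \approx -0.0057013$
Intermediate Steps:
$g{\left(q \right)} = \frac{7}{5}$ ($g{\left(q \right)} = - \frac{2}{-5} + \frac{q}{q} = \left(-2\right) \left(- \frac{1}{5}\right) + 1 = \frac{2}{5} + 1 = \frac{7}{5}$)
$C{\left(Y,v \right)} = - \frac{7}{5} + Y$ ($C{\left(Y,v \right)} = Y - \frac{7}{5} = - \frac{7}{5} + Y$)
$\frac{1}{C{\left(-174,h \right)}} = \frac{1}{- \frac{7}{5} - 174} = \frac{1}{- \frac{877}{5}} = - \frac{5}{877}$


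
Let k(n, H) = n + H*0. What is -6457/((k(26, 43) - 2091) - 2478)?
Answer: 587/413 ≈ 1.4213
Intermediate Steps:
k(n, H) = n (k(n, H) = n + 0 = n)
-6457/((k(26, 43) - 2091) - 2478) = -6457/((26 - 2091) - 2478) = -6457/(-2065 - 2478) = -6457/(-4543) = -6457*(-1/4543) = 587/413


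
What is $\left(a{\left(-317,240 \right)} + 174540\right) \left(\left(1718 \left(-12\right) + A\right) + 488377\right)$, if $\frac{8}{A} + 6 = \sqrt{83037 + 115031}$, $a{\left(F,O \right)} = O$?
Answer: $\frac{1011884947362000}{12377} + \frac{2272140 \sqrt{293}}{12377} \approx 8.1755 \cdot 10^{10}$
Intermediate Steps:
$A = \frac{8}{-6 + 26 \sqrt{293}}$ ($A = \frac{8}{-6 + \sqrt{83037 + 115031}} = \frac{8}{-6 + \sqrt{198068}} = \frac{8}{-6 + 26 \sqrt{293}} \approx 0.018221$)
$\left(a{\left(-317,240 \right)} + 174540\right) \left(\left(1718 \left(-12\right) + A\right) + 488377\right) = \left(240 + 174540\right) \left(\left(1718 \left(-12\right) + \left(\frac{3}{12377} + \frac{13 \sqrt{293}}{12377}\right)\right) + 488377\right) = 174780 \left(\left(-20616 + \left(\frac{3}{12377} + \frac{13 \sqrt{293}}{12377}\right)\right) + 488377\right) = 174780 \left(\left(- \frac{255164229}{12377} + \frac{13 \sqrt{293}}{12377}\right) + 488377\right) = 174780 \left(\frac{5789477900}{12377} + \frac{13 \sqrt{293}}{12377}\right) = \frac{1011884947362000}{12377} + \frac{2272140 \sqrt{293}}{12377}$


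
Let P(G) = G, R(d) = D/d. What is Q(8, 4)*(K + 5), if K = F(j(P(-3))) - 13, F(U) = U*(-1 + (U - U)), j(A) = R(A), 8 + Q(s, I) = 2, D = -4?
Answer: 56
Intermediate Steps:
Q(s, I) = -6 (Q(s, I) = -8 + 2 = -6)
R(d) = -4/d
j(A) = -4/A
F(U) = -U (F(U) = U*(-1 + 0) = U*(-1) = -U)
K = -43/3 (K = -(-4)/(-3) - 13 = -(-4)*(-1)/3 - 13 = -1*4/3 - 13 = -4/3 - 13 = -43/3 ≈ -14.333)
Q(8, 4)*(K + 5) = -6*(-43/3 + 5) = -6*(-28/3) = 56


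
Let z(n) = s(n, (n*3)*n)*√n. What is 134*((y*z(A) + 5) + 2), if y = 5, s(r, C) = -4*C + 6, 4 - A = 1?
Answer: 938 - 68340*√3 ≈ -1.1743e+5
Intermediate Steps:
A = 3 (A = 4 - 1*1 = 4 - 1 = 3)
s(r, C) = 6 - 4*C
z(n) = √n*(6 - 12*n²) (z(n) = (6 - 4*n*3*n)*√n = (6 - 4*3*n*n)*√n = (6 - 12*n²)*√n = √n*(6 - 12*n²))
134*((y*z(A) + 5) + 2) = 134*((5*(√3*(6 - 12*3²)) + 5) + 2) = 134*((5*(√3*(6 - 12*9)) + 5) + 2) = 134*((5*(√3*(6 - 108)) + 5) + 2) = 134*((5*(√3*(-102)) + 5) + 2) = 134*((5*(-102*√3) + 5) + 2) = 134*((-510*√3 + 5) + 2) = 134*((5 - 510*√3) + 2) = 134*(7 - 510*√3) = 938 - 68340*√3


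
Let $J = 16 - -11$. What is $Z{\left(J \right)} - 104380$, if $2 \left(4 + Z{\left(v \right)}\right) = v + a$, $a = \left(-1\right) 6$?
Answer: $- \frac{208747}{2} \approx -1.0437 \cdot 10^{5}$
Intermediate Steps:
$J = 27$ ($J = 16 + 11 = 27$)
$a = -6$
$Z{\left(v \right)} = -7 + \frac{v}{2}$ ($Z{\left(v \right)} = -4 + \frac{v - 6}{2} = -4 + \frac{-6 + v}{2} = -4 + \left(-3 + \frac{v}{2}\right) = -7 + \frac{v}{2}$)
$Z{\left(J \right)} - 104380 = \left(-7 + \frac{1}{2} \cdot 27\right) - 104380 = \left(-7 + \frac{27}{2}\right) - 104380 = \frac{13}{2} - 104380 = - \frac{208747}{2}$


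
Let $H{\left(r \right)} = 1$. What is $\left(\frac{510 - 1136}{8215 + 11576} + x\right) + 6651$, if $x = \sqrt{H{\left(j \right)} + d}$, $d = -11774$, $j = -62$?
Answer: $\frac{131629315}{19791} + i \sqrt{11773} \approx 6651.0 + 108.5 i$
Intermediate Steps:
$x = i \sqrt{11773}$ ($x = \sqrt{1 - 11774} = \sqrt{-11773} = i \sqrt{11773} \approx 108.5 i$)
$\left(\frac{510 - 1136}{8215 + 11576} + x\right) + 6651 = \left(\frac{510 - 1136}{8215 + 11576} + i \sqrt{11773}\right) + 6651 = \left(- \frac{626}{19791} + i \sqrt{11773}\right) + 6651 = \frac{131629315}{19791} + i \sqrt{11773}$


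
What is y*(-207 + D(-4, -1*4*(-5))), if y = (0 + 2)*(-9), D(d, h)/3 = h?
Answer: 2646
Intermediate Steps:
D(d, h) = 3*h
y = -18 (y = 2*(-9) = -18)
y*(-207 + D(-4, -1*4*(-5))) = -18*(-207 + 3*(-1*4*(-5))) = -18*(-207 + 3*(-4*(-5))) = -18*(-207 + 3*20) = -18*(-207 + 60) = -18*(-147) = 2646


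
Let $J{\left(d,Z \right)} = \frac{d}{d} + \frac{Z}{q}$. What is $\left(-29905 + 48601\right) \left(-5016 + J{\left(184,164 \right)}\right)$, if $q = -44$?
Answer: $- \frac{1032131376}{11} \approx -9.383 \cdot 10^{7}$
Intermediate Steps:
$J{\left(d,Z \right)} = 1 - \frac{Z}{44}$ ($J{\left(d,Z \right)} = \frac{d}{d} + \frac{Z}{-44} = 1 + Z \left(- \frac{1}{44}\right) = 1 - \frac{Z}{44}$)
$\left(-29905 + 48601\right) \left(-5016 + J{\left(184,164 \right)}\right) = \left(-29905 + 48601\right) \left(-5016 + \left(1 - \frac{41}{11}\right)\right) = 18696 \left(-5016 + \left(1 - \frac{41}{11}\right)\right) = 18696 \left(-5016 - \frac{30}{11}\right) = 18696 \left(- \frac{55206}{11}\right) = - \frac{1032131376}{11}$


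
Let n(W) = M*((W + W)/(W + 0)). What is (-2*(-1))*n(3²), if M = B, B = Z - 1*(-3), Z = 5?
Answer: 32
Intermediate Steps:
B = 8 (B = 5 - 1*(-3) = 5 + 3 = 8)
M = 8
n(W) = 16 (n(W) = 8*((W + W)/(W + 0)) = 8*((2*W)/W) = 8*2 = 16)
(-2*(-1))*n(3²) = -2*(-1)*16 = 2*16 = 32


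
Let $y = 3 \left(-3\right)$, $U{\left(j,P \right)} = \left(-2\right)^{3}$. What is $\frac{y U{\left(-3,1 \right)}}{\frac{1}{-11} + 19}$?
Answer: $\frac{99}{26} \approx 3.8077$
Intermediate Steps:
$U{\left(j,P \right)} = -8$
$y = -9$
$\frac{y U{\left(-3,1 \right)}}{\frac{1}{-11} + 19} = \frac{\left(-9\right) \left(-8\right)}{\frac{1}{-11} + 19} = \frac{72}{- \frac{1}{11} + 19} = \frac{72}{\frac{208}{11}} = 72 \cdot \frac{11}{208} = \frac{99}{26}$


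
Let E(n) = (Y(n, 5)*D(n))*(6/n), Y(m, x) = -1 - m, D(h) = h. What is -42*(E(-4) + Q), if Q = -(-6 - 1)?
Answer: -1050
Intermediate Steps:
Q = 7 (Q = -1*(-7) = 7)
E(n) = -6 - 6*n (E(n) = ((-1 - n)*n)*(6/n) = (n*(-1 - n))*(6/n) = -6 - 6*n)
-42*(E(-4) + Q) = -42*((-6 - 6*(-4)) + 7) = -42*((-6 + 24) + 7) = -42*(18 + 7) = -42*25 = -1050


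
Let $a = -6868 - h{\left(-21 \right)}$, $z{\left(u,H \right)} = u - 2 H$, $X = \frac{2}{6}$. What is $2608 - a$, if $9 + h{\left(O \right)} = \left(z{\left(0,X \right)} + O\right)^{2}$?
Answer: $\frac{89428}{9} \approx 9936.4$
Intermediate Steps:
$X = \frac{1}{3}$ ($X = 2 \cdot \frac{1}{6} = \frac{1}{3} \approx 0.33333$)
$h{\left(O \right)} = -9 + \left(- \frac{2}{3} + O\right)^{2}$ ($h{\left(O \right)} = -9 + \left(\left(0 - \frac{2}{3}\right) + O\right)^{2} = -9 + \left(- \frac{2}{3} + O\right)^{2}$)
$a = - \frac{65956}{9}$ ($a = -6868 - \left(-9 + \frac{\left(-2 + 3 \left(-21\right)\right)^{2}}{9}\right) = -6868 - \left(-9 + \frac{\left(-2 - 63\right)^{2}}{9}\right) = -6868 - \left(-9 + \frac{\left(-65\right)^{2}}{9}\right) = -6868 - \left(-9 + \frac{1}{9} \cdot 4225\right) = -6868 - \left(-9 + \frac{4225}{9}\right) = -6868 - \frac{4144}{9} = - \frac{65956}{9} \approx -7328.4$)
$2608 - a = 2608 - - \frac{65956}{9} = 2608 + \frac{65956}{9} = \frac{89428}{9}$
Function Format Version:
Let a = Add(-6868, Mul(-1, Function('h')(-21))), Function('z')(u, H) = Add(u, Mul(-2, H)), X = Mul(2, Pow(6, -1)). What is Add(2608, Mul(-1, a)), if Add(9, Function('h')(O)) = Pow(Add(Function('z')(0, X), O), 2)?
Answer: Rational(89428, 9) ≈ 9936.4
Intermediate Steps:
X = Rational(1, 3) (X = Mul(2, Rational(1, 6)) = Rational(1, 3) ≈ 0.33333)
Function('h')(O) = Add(-9, Pow(Add(Rational(-2, 3), O), 2)) (Function('h')(O) = Add(-9, Pow(Add(Add(0, Mul(-2, Rational(1, 3))), O), 2)) = Add(-9, Pow(Add(Add(0, Rational(-2, 3)), O), 2)) = Add(-9, Pow(Add(Rational(-2, 3), O), 2)))
a = Rational(-65956, 9) (a = Add(-6868, Mul(-1, Add(-9, Mul(Rational(1, 9), Pow(Add(-2, Mul(3, -21)), 2))))) = Add(-6868, Mul(-1, Add(-9, Mul(Rational(1, 9), Pow(Add(-2, -63), 2))))) = Add(-6868, Mul(-1, Add(-9, Mul(Rational(1, 9), Pow(-65, 2))))) = Add(-6868, Mul(-1, Add(-9, Mul(Rational(1, 9), 4225)))) = Add(-6868, Mul(-1, Add(-9, Rational(4225, 9)))) = Add(-6868, Mul(-1, Rational(4144, 9))) = Add(-6868, Rational(-4144, 9)) = Rational(-65956, 9) ≈ -7328.4)
Add(2608, Mul(-1, a)) = Add(2608, Mul(-1, Rational(-65956, 9))) = Add(2608, Rational(65956, 9)) = Rational(89428, 9)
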